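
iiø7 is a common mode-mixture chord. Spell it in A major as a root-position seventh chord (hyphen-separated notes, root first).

B-D-F-A

iiø7 is built on scale degree 2, which is B in both A major and its parallel. In A minor the chord on B is B–D–F–A.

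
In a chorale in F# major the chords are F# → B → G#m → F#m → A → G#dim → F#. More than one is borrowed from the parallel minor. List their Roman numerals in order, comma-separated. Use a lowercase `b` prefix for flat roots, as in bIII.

F# major has the diatonic set F#, G#m, A#m, B, C#, D#m, E#dim. F#, B and G#m are all diatonic. But F#m (F#–A–C#) is foreign: the diatonic I on degree 1 is F#, whereas F#m comes from F# minor. It is labeled i. A (A–C#–E) doesn't fit — on degree 3 F# major would have A#m (iii). A is the degree-3 chord of F# minor, so it is the borrowed bIII. G#dim (G#–B–D) is not: scale degree 2 in F# major carries G#m (ii). In F# minor the chord on that degree is G#dim, so here it functions as ii°, borrowed from the parallel minor.

i, bIII, ii°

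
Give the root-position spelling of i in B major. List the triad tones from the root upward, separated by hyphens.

B-D-F#

i is built on scale degree 1, which is B in both B major and its parallel. Building the minor chord from the parallel minor on B: B–D–F#.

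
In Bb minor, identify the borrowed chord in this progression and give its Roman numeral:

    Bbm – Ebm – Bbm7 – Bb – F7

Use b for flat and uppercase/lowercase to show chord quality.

In Bb minor (with V from harmonic minor) the diatonic chords are Bbm, Cdim, Db, Ebm, F, Gb, Ab. Of the given chords, Bbm, Ebm, Bbm7 and F7 are diatonic. Bb (Bb–D–F) doesn't fit — on degree 1 Bb minor would have Bbm (i). Bb is the degree-1 chord of Bb major, so it is the borrowed I.

I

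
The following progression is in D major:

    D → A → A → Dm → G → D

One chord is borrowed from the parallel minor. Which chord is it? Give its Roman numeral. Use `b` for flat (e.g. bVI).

In D major the diatonic chords are D, Em, F#m, G, A, Bm, C#dim. Of the given chords, D, A and G are diatonic. But Dm (D–F–A) is foreign: the diatonic I on degree 1 is D, whereas Dm comes from D minor. It is labeled i.

i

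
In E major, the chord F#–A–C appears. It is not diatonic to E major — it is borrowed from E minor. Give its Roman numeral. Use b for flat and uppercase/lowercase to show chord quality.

The root F# is the diatonic 2nd degree of E major; the borrowing shows in the chord quality. The diatonic chord on degree 2 would be F#m (ii), but F#–A–C is the diminished chord from E minor. As a borrowed chord it is labeled ii°.

ii°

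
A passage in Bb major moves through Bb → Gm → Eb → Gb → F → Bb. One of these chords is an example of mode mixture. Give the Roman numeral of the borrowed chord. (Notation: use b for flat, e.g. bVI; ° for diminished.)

Bb major has the diatonic set Bb, Cm, Dm, Eb, F, Gm, Adim. Bb, Gm, Eb and F all belong to that set. Gb (Gb–Bb–Db) doesn't fit — on degree 6 Bb major would have Gm (vi). Gb is the degree-6 chord of Bb minor, so it is the borrowed bVI.

bVI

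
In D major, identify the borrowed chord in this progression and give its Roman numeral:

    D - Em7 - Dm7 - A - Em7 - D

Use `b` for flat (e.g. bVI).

i7

The diatonic triads in D major are D, Em, F#m, G, A, Bm, C#dim. Of the given chords, D, Em7 and A are diatonic. Dm7 (D–F–A–C) is not: scale degree 1 in D major carries D (I). In D minor the chord on that degree is Dm7, so here it functions as i7, borrowed from the parallel minor.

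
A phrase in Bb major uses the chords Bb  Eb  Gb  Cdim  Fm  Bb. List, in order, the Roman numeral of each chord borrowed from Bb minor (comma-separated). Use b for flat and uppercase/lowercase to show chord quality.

Bb major has the diatonic set Bb, Cm, Dm, Eb, F, Gm, Adim. Bb and Eb are both diatonic. Gb (Gb–Bb–Db) is not: scale degree 6 in Bb major carries Gm (vi). In Bb minor the chord on that degree is Gb, so here it functions as bVI, borrowed from the parallel minor. Cdim (C–Eb–Gb) doesn't fit — on degree 2 Bb major would have Cm (ii). Cdim is the degree-2 chord of Bb minor, so it is the borrowed ii°. But Fm (F–Ab–C) is foreign: the diatonic V on degree 5 is F, whereas Fm comes from Bb minor. It is labeled v.

bVI, ii°, v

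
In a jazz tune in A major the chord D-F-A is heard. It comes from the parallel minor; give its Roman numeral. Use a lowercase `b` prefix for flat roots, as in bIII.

D is scale degree 4 in A major. The diatonic chord on degree 4 would be D (IV), but D–F–A is the minor chord from A minor. As a borrowed chord it is labeled iv.

iv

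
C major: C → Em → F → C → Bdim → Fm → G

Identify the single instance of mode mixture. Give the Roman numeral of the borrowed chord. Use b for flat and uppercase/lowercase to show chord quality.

C major has the diatonic set C, Dm, Em, F, G, Am, Bdim. C, Em, F, Bdim and G are all diatonic. But Fm (F–Ab–C) is foreign: the diatonic IV on degree 4 is F, whereas Fm comes from C minor. It is labeled iv.

iv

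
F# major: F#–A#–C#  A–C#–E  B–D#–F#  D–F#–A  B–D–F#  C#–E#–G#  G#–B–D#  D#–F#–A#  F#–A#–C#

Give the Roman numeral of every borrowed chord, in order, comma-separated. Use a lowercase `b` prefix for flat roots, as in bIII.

bIII, bVI, iv

F# major has the diatonic set F#, G#m, A#m, B, C#, D#m, E#dim. Of the given chords, F#–A#–C# = F#, B–D#–F# = B, C#–E#–G# = C#, G#–B–D# = G#m and D#–F#–A# = D#m are diatonic. A–C#–E doesn't fit — on degree 3 F# major would have A#m (iii). A is the degree-3 chord of F# minor, so it is the borrowed bIII. But D–F#–A is foreign: the diatonic vi on degree 6 is D#m, whereas D comes from F# minor. It is labeled bVI. But B–D–F# is foreign: the diatonic IV on degree 4 is B, whereas Bm comes from F# minor. It is labeled iv.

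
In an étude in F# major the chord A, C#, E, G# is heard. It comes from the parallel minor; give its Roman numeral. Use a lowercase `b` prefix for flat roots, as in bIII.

bIIImaj7

The root A is the lowered 3rd scale degree — diatonically F# major has A# there. The diatonic chord on degree 3 would be A#m (iii), but A–C#–E–G# is the major-seventh chord from F# minor. As a borrowed chord it is labeled bIIImaj7.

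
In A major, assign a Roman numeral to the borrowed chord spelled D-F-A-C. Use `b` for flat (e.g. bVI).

D is scale degree 4 in A major. Diatonically A major has D (IV) on that degree; D–F–A–C is instead the minor-seventh chord native to A minor, so it takes the label iv7.

iv7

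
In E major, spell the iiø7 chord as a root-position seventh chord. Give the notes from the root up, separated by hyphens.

The root, F#, is scale degree 2 — the same note in E major and E minor; only the chord quality changes. In E minor the chord on F# is F#–A–C–E.

F#-A-C-E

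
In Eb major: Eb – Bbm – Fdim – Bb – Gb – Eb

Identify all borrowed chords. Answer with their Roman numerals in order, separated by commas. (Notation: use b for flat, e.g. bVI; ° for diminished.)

v, ii°, bIII

Eb major has the diatonic set Eb, Fm, Gm, Ab, Bb, Cm, Ddim. Eb and Bb are both diatonic. But Bbm (Bb–Db–F) is foreign: the diatonic V on degree 5 is Bb, whereas Bbm comes from Eb minor. It is labeled v. Fdim (F–Ab–Cb) doesn't fit — on degree 2 Eb major would have Fm (ii). Fdim is the degree-2 chord of Eb minor, so it is the borrowed ii°. But Gb (Gb–Bb–Db) is foreign: the diatonic iii on degree 3 is Gm, whereas Gb comes from Eb minor. It is labeled bIII.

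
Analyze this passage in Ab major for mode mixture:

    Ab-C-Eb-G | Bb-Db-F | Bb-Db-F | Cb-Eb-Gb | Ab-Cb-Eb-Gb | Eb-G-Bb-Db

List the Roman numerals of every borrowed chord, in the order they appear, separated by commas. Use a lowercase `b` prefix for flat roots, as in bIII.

bIII, i7

The diatonic triads in Ab major are Ab, Bbm, Cm, Db, Eb, Fm, Gdim. Of the given chords, Ab–C–Eb–G = Abmaj7, Bb–Db–F = Bbm and Eb–G–Bb–Db = Eb7 are diatonic. Cb–Eb–Gb is not: scale degree 3 in Ab major carries Cm (iii). In Ab minor the chord on that degree is Cb, so here it functions as bIII, borrowed from the parallel minor. Ab–Cb–Eb–Gb is not: scale degree 1 in Ab major carries Ab (I). In Ab minor the chord on that degree is Abm7, so here it functions as i7, borrowed from the parallel minor.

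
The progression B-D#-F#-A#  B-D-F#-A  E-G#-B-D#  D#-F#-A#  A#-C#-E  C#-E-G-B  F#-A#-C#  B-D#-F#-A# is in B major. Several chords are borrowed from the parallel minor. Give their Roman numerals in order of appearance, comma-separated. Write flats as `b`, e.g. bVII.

In B major the diatonic chords are B, C#m, D#m, E, F#, G#m, A#dim. B–D#–F#–A# = Bmaj7, E–G#–B–D# = Emaj7, D#–F#–A# = D#m, A#–C#–E = A#dim and F#–A#–C# = F# all belong to that set. B–D–F#–A doesn't fit — on degree 1 B major would have B (I). Bm7 is the degree-1 chord of B minor, so it is the borrowed i7. But C#–E–G–B is foreign: the diatonic ii on degree 2 is C#m, whereas C#m7b5 comes from B minor. It is labeled iiø7.

i7, iiø7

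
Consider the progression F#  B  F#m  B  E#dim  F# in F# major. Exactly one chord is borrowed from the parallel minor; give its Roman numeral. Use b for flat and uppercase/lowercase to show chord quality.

F# major has the diatonic set F#, G#m, A#m, B, C#, D#m, E#dim. F#, B and E#dim are all diatonic. F#m (F#–A–C#) is not: scale degree 1 in F# major carries F# (I). In F# minor the chord on that degree is F#m, so here it functions as i, borrowed from the parallel minor.

i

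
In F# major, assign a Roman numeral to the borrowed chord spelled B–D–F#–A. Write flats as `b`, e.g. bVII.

The root B is the diatonic 4th degree of F# major; the borrowing shows in the chord quality. B–D–F#–A is a minor-seventh chord — the form found in F# minor, not the diatonic IV (B). Borrowed into F# major it is written iv7.

iv7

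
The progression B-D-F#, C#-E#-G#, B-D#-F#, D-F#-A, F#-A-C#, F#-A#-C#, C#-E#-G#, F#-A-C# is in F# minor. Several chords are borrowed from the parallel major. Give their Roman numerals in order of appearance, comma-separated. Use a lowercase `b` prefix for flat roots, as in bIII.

The diatonic triads in F# minor (with V from harmonic minor) are F#m, G#dim, A, Bm, C#, D, E. B–D–F# = Bm, C#–E#–G# = C#, D–F#–A = D and F#–A–C# = F#m all belong to that set. B–D#–F# doesn't fit — on degree 4 F# minor would have Bm (iv). B is the degree-4 chord of F# major, so it is the borrowed IV. But F#–A#–C# is foreign: the diatonic i on degree 1 is F#m, whereas F# comes from F# major. It is labeled I.

IV, I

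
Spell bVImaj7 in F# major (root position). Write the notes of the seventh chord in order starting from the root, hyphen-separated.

bVImaj7 is built on the lowered scale degree 6. In F# major degree 6 is D#; lowered it becomes D. Building the major-seventh chord from the parallel minor on D: D–F#–A–C#.

D-F#-A-C#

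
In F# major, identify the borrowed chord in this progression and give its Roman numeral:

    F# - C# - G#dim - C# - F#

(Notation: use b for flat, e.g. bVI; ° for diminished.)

The diatonic triads in F# major are F#, G#m, A#m, B, C#, D#m, E#dim. F# and C# both belong to that set. G#dim (G#–B–D) doesn't fit — on degree 2 F# major would have G#m (ii). G#dim is the degree-2 chord of F# minor, so it is the borrowed ii°.

ii°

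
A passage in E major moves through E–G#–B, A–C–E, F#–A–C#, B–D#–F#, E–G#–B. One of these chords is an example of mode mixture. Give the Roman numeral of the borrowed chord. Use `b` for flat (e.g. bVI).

In E major the diatonic chords are E, F#m, G#m, A, B, C#m, D#dim. E–G#–B = E, F#–A–C# = F#m and B–D#–F# = B are all diatonic. But A–C–E is foreign: the diatonic IV on degree 4 is A, whereas Am comes from E minor. It is labeled iv.

iv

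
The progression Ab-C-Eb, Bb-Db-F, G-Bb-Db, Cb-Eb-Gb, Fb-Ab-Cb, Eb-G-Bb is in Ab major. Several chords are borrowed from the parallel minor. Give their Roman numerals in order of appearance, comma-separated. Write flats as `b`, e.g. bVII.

The diatonic triads in Ab major are Ab, Bbm, Cm, Db, Eb, Fm, Gdim. Of the given chords, Ab–C–Eb = Ab, Bb–Db–F = Bbm, G–Bb–Db = Gdim and Eb–G–Bb = Eb are diatonic. Cb–Eb–Gb is not: scale degree 3 in Ab major carries Cm (iii). In Ab minor the chord on that degree is Cb, so here it functions as bIII, borrowed from the parallel minor. Fb–Ab–Cb doesn't fit — on degree 6 Ab major would have Fm (vi). Fb is the degree-6 chord of Ab minor, so it is the borrowed bVI.

bIII, bVI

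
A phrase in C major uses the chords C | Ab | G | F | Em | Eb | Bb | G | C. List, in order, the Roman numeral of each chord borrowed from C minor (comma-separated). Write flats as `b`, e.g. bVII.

bVI, bIII, bVII

The diatonic triads in C major are C, Dm, Em, F, G, Am, Bdim. C, G, F and Em all belong to that set. Ab (Ab–C–Eb) doesn't fit — on degree 6 C major would have Am (vi). Ab is the degree-6 chord of C minor, so it is the borrowed bVI. But Eb (Eb–G–Bb) is foreign: the diatonic iii on degree 3 is Em, whereas Eb comes from C minor. It is labeled bIII. Bb (Bb–D–F) is not: scale degree 7 in C major carries Bdim (vii°). In C minor the chord on that degree is Bb, so here it functions as bVII, borrowed from the parallel minor.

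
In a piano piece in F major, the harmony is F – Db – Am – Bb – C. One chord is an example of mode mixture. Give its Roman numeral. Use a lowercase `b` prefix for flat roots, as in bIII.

bVI

F major has the diatonic set F, Gm, Am, Bb, C, Dm, Edim. F, Am, Bb and C are all diatonic. Db (Db–F–Ab) doesn't fit — on degree 6 F major would have Dm (vi). Db is the degree-6 chord of F minor, so it is the borrowed bVI.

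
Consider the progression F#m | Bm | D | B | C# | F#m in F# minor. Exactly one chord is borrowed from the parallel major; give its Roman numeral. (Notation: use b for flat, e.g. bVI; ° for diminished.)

The diatonic triads in F# minor (with V from harmonic minor) are F#m, G#dim, A, Bm, C#, D, E. Of the given chords, F#m, Bm, D and C# are diatonic. But B (B–D#–F#) is foreign: the diatonic iv on degree 4 is Bm, whereas B comes from F# major. It is labeled IV.

IV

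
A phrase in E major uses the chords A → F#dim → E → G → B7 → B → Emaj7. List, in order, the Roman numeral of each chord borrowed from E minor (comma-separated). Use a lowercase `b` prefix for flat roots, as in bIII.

ii°, bIII

E major has the diatonic set E, F#m, G#m, A, B, C#m, D#dim. Of the given chords, A, E, B7, B and Emaj7 are diatonic. F#dim (F#–A–C) doesn't fit — on degree 2 E major would have F#m (ii). F#dim is the degree-2 chord of E minor, so it is the borrowed ii°. G (G–B–D) is not: scale degree 3 in E major carries G#m (iii). In E minor the chord on that degree is G, so here it functions as bIII, borrowed from the parallel minor.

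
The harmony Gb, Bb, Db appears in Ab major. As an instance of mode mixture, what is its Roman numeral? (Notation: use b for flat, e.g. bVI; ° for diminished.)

bVII

In Ab major scale degree 7 is G; Gb is its lowered form, from Ab minor. The diatonic chord on degree 7 would be Gdim (vii°), but Gb–Bb–Db is the major chord from Ab minor. As a borrowed chord it is labeled bVII.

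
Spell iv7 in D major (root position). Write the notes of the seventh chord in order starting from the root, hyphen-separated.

G-Bb-D-F

iv7 is built on scale degree 4, which is G in both D major and its parallel. Building the minor-seventh chord from the parallel minor on G: G–Bb–D–F.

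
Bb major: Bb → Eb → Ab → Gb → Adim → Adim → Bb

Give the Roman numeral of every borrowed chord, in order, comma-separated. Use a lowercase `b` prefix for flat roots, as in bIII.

bVII, bVI

The diatonic triads in Bb major are Bb, Cm, Dm, Eb, F, Gm, Adim. Bb, Eb and Adim all belong to that set. Ab (Ab–C–Eb) is not: scale degree 7 in Bb major carries Adim (vii°). In Bb minor the chord on that degree is Ab, so here it functions as bVII, borrowed from the parallel minor. But Gb (Gb–Bb–Db) is foreign: the diatonic vi on degree 6 is Gm, whereas Gb comes from Bb minor. It is labeled bVI.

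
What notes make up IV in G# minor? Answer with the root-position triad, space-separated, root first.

C# E# G#

IV is built on scale degree 4, which is C# in both G# minor and its parallel. Building the major chord from the parallel major on C#: C#–E#–G#.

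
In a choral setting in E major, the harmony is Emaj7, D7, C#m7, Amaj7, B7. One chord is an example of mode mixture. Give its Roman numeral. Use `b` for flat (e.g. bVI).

bVII7

The diatonic triads in E major are E, F#m, G#m, A, B, C#m, D#dim. Emaj7, C#m7, Amaj7 and B7 all belong to that set. D7 (D–F#–A–C) is not: scale degree 7 in E major carries D#dim (vii°). In E minor the chord on that degree is D7, so here it functions as bVII7, borrowed from the parallel minor.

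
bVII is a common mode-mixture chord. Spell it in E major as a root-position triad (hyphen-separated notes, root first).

Scale degree 7 in E major is D#. bVII uses the lowered form, D, taken from E minor. Building the major chord from the parallel minor on D: D–F#–A.

D-F#-A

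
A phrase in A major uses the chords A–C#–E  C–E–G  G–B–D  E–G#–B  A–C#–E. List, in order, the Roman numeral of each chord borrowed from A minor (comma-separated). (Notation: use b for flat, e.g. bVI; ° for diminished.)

bIII, bVII

The diatonic triads in A major are A, Bm, C#m, D, E, F#m, G#dim. Of the given chords, A–C#–E = A and E–G#–B = E are diatonic. But C–E–G is foreign: the diatonic iii on degree 3 is C#m, whereas C comes from A minor. It is labeled bIII. G–B–D doesn't fit — on degree 7 A major would have G#dim (vii°). G is the degree-7 chord of A minor, so it is the borrowed bVII.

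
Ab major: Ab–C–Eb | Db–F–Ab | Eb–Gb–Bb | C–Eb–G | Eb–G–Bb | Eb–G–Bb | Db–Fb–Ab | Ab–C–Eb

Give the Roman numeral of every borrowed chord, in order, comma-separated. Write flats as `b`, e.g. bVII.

The diatonic triads in Ab major are Ab, Bbm, Cm, Db, Eb, Fm, Gdim. Of the given chords, Ab–C–Eb = Ab, Db–F–Ab = Db, C–Eb–G = Cm and Eb–G–Bb = Eb are diatonic. Eb–Gb–Bb is not: scale degree 5 in Ab major carries Eb (V). In Ab minor the chord on that degree is Ebm, so here it functions as v, borrowed from the parallel minor. Db–Fb–Ab doesn't fit — on degree 4 Ab major would have Db (IV). Dbm is the degree-4 chord of Ab minor, so it is the borrowed iv.

v, iv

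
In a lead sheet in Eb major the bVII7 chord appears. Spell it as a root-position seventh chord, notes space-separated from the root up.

Db F Ab Cb

Scale degree 7 in Eb major is D. bVII7 uses the lowered form, Db, taken from Eb minor. Stacking thirds in Eb minor on Db gives Db–F–Ab–Cb.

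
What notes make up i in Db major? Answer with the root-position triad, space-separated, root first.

i is built on scale degree 1, which is Db in both Db major and its parallel. Building the minor chord from the parallel minor on Db: Db–Fb–Ab.

Db Fb Ab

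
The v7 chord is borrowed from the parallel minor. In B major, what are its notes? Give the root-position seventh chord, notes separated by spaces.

The root, F#, is scale degree 5 — the same note in B major and B minor; only the chord quality changes. Stacking thirds in B minor on F# gives F#–A–C#–E.

F# A C# E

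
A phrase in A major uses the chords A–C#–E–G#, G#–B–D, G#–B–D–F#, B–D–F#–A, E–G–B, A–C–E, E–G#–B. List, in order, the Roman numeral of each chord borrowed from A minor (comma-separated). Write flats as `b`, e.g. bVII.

v, i

In A major the diatonic chords are A, Bm, C#m, D, E, F#m, G#dim. Of the given chords, A–C#–E–G# = Amaj7, G#–B–D = G#dim, G#–B–D–F# = G#m7b5, B–D–F#–A = Bm7 and E–G#–B = E are diatonic. But E–G–B is foreign: the diatonic V on degree 5 is E, whereas Em comes from A minor. It is labeled v. But A–C–E is foreign: the diatonic I on degree 1 is A, whereas Am comes from A minor. It is labeled i.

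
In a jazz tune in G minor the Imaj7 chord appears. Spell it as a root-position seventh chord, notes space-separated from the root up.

G B D F#

The root, G, is scale degree 1 — the same note in G minor and G major; only the chord quality changes. Building the major-seventh chord from the parallel major on G: G–B–D–F#.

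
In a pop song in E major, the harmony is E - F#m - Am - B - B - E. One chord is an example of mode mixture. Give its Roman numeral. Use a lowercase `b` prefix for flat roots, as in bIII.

iv

In E major the diatonic chords are E, F#m, G#m, A, B, C#m, D#dim. E, F#m and B are all diatonic. Am (A–C–E) is not: scale degree 4 in E major carries A (IV). In E minor the chord on that degree is Am, so here it functions as iv, borrowed from the parallel minor.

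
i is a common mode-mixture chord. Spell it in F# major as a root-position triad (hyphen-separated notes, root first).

The root, F#, is scale degree 1 — the same note in F# major and F# minor; only the chord quality changes. Stacking thirds in F# minor on F# gives F#–A–C#.

F#-A-C#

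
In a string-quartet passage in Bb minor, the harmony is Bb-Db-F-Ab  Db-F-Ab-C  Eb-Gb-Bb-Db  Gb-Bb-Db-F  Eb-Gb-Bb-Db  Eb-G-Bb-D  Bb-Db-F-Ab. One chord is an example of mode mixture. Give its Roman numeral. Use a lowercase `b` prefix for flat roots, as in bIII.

IVmaj7

Bb minor has the diatonic set Bbm, Cdim, Db, Ebm, F, Gb, Ab (with V from harmonic minor). Of the given chords, Bb–Db–F–Ab = Bbm7, Db–F–Ab–C = Dbmaj7, Eb–Gb–Bb–Db = Ebm7 and Gb–Bb–Db–F = Gbmaj7 are diatonic. Eb–G–Bb–D is not: scale degree 4 in Bb minor carries Ebm (iv). In Bb major the chord on that degree is Ebmaj7, so here it functions as IVmaj7, borrowed from the parallel major.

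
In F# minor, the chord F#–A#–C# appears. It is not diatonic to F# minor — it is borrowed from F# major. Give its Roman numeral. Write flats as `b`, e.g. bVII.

I

F# is scale degree 1 in F# minor. Diatonically F# minor has F#m (i) on that degree; F#–A#–C# is instead the major chord native to F# major, so it takes the label I.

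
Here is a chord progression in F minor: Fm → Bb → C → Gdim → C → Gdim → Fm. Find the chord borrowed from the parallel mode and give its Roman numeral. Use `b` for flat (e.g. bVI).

IV

In F minor (with V from harmonic minor) the diatonic chords are Fm, Gdim, Ab, Bbm, C, Db, Eb. Fm, C and Gdim are all diatonic. But Bb (Bb–D–F) is foreign: the diatonic iv on degree 4 is Bbm, whereas Bb comes from F major. It is labeled IV.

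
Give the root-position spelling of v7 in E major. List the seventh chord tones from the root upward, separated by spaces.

B D F# A

The root, B, is scale degree 5 — the same note in E major and E minor; only the chord quality changes. Building the minor-seventh chord from the parallel minor on B: B–D–F#–A.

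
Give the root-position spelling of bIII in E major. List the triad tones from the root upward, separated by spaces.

G B D

Scale degree 3 in E major is G#. bIII uses the lowered form, G, taken from E minor. Stacking thirds in E minor on G gives G–B–D.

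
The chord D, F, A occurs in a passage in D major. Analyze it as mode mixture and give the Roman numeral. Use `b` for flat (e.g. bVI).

The root D is the diatonic 1st degree of D major; the borrowing shows in the chord quality. D–F–A is a minor chord — the form found in D minor, not the diatonic I (D). Borrowed into D major it is written i.

i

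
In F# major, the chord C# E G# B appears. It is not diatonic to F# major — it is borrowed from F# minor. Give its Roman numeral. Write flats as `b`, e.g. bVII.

v7

C# is scale degree 5 in F# major. C#–E–G#–B is a minor-seventh chord — the form found in F# minor, not the diatonic V (C#). Borrowed into F# major it is written v7.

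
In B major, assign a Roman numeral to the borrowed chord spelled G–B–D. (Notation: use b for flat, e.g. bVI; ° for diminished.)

bVI

G is the lowered form of scale degree 6 in B major (the diatonic degree 6 is G#). Diatonically B major has G#m (vi) on that degree; G–B–D is instead the major chord native to B minor, so it takes the label bVI.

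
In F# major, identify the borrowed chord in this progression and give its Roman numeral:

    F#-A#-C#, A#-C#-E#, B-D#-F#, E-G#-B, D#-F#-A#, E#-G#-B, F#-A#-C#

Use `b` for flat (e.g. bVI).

F# major has the diatonic set F#, G#m, A#m, B, C#, D#m, E#dim. Of the given chords, F#–A#–C# = F#, A#–C#–E# = A#m, B–D#–F# = B, D#–F#–A# = D#m and E#–G#–B = E#dim are diatonic. E–G#–B doesn't fit — on degree 7 F# major would have E#dim (vii°). E is the degree-7 chord of F# minor, so it is the borrowed bVII.

bVII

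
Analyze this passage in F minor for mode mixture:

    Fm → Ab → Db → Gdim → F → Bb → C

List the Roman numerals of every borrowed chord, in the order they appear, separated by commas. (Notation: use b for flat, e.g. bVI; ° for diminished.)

I, IV

F minor has the diatonic set Fm, Gdim, Ab, Bbm, C, Db, Eb (with V from harmonic minor). Fm, Ab, Db, Gdim and C all belong to that set. F (F–A–C) doesn't fit — on degree 1 F minor would have Fm (i). F is the degree-1 chord of F major, so it is the borrowed I. But Bb (Bb–D–F) is foreign: the diatonic iv on degree 4 is Bbm, whereas Bb comes from F major. It is labeled IV.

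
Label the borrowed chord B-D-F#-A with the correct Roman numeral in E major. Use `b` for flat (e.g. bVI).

v7

The root B is the diatonic 5th degree of E major; the borrowing shows in the chord quality. Diatonically E major has B (V) on that degree; B–D–F#–A is instead the minor-seventh chord native to E minor, so it takes the label v7.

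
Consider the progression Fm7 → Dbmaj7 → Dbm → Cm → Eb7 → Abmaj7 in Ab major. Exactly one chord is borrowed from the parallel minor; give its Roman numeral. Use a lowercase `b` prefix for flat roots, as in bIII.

iv

Ab major has the diatonic set Ab, Bbm, Cm, Db, Eb, Fm, Gdim. Fm7, Dbmaj7, Cm, Eb7 and Abmaj7 all belong to that set. Dbm (Db–Fb–Ab) is not: scale degree 4 in Ab major carries Db (IV). In Ab minor the chord on that degree is Dbm, so here it functions as iv, borrowed from the parallel minor.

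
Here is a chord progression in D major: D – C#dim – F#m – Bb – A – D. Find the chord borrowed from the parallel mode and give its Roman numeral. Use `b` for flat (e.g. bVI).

D major has the diatonic set D, Em, F#m, G, A, Bm, C#dim. D, C#dim, F#m and A all belong to that set. Bb (Bb–D–F) doesn't fit — on degree 6 D major would have Bm (vi). Bb is the degree-6 chord of D minor, so it is the borrowed bVI.

bVI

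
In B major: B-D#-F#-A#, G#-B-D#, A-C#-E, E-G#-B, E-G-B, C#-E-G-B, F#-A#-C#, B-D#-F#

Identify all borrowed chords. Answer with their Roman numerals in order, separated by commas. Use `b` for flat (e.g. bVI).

B major has the diatonic set B, C#m, D#m, E, F#, G#m, A#dim. B–D#–F#–A# = Bmaj7, G#–B–D# = G#m, E–G#–B = E, F#–A#–C# = F# and B–D#–F# = B all belong to that set. A–C#–E doesn't fit — on degree 7 B major would have A#dim (vii°). A is the degree-7 chord of B minor, so it is the borrowed bVII. E–G–B doesn't fit — on degree 4 B major would have E (IV). Em is the degree-4 chord of B minor, so it is the borrowed iv. But C#–E–G–B is foreign: the diatonic ii on degree 2 is C#m, whereas C#m7b5 comes from B minor. It is labeled iiø7.

bVII, iv, iiø7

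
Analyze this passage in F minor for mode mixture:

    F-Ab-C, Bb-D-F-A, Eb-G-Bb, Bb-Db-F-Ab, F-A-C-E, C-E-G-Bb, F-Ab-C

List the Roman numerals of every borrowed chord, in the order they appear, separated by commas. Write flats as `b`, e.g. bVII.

IVmaj7, Imaj7

In F minor (with V from harmonic minor) the diatonic chords are Fm, Gdim, Ab, Bbm, C, Db, Eb. F–Ab–C = Fm, Eb–G–Bb = Eb, Bb–Db–F–Ab = Bbm7 and C–E–G–Bb = C7 are all diatonic. Bb–D–F–A doesn't fit — on degree 4 F minor would have Bbm (iv). Bbmaj7 is the degree-4 chord of F major, so it is the borrowed IVmaj7. F–A–C–E is not: scale degree 1 in F minor carries Fm (i). In F major the chord on that degree is Fmaj7, so here it functions as Imaj7, borrowed from the parallel major.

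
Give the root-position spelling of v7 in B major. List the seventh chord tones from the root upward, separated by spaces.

F# A C# E

v7 is built on scale degree 5, which is F# in both B major and its parallel. Building the minor-seventh chord from the parallel minor on F#: F#–A–C#–E.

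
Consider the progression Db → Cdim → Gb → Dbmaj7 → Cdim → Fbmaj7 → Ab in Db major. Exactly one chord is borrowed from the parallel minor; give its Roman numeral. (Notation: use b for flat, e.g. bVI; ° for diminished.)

bIIImaj7

In Db major the diatonic chords are Db, Ebm, Fm, Gb, Ab, Bbm, Cdim. Db, Cdim, Gb, Dbmaj7 and Ab all belong to that set. But Fbmaj7 (Fb–Ab–Cb–Eb) is foreign: the diatonic iii on degree 3 is Fm, whereas Fbmaj7 comes from Db minor. It is labeled bIIImaj7.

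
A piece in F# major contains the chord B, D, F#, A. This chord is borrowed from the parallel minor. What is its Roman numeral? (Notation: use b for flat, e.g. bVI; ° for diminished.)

The root B is the diatonic 4th degree of F# major; the borrowing shows in the chord quality. The diatonic chord on degree 4 would be B (IV), but B–D–F#–A is the minor-seventh chord from F# minor. As a borrowed chord it is labeled iv7.

iv7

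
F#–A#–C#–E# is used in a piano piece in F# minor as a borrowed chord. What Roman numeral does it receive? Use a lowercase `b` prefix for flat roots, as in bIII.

Imaj7

F# is scale degree 1 in F# minor. Diatonically F# minor has F#m (i) on that degree; F#–A#–C#–E# is instead the major-seventh chord native to F# major, so it takes the label Imaj7.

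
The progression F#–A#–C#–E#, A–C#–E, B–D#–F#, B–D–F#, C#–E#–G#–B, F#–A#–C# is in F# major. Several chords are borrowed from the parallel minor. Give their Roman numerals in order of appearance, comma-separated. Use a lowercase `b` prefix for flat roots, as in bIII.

F# major has the diatonic set F#, G#m, A#m, B, C#, D#m, E#dim. F#–A#–C#–E# = F#maj7, B–D#–F# = B, C#–E#–G#–B = C#7 and F#–A#–C# = F# are all diatonic. A–C#–E doesn't fit — on degree 3 F# major would have A#m (iii). A is the degree-3 chord of F# minor, so it is the borrowed bIII. B–D–F# doesn't fit — on degree 4 F# major would have B (IV). Bm is the degree-4 chord of F# minor, so it is the borrowed iv.

bIII, iv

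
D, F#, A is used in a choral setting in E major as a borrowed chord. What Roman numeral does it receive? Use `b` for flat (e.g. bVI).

In E major scale degree 7 is D#; D is its lowered form, from E minor. D–F#–A is a major chord — the form found in E minor, not the diatonic vii° (D#dim). Borrowed into E major it is written bVII.

bVII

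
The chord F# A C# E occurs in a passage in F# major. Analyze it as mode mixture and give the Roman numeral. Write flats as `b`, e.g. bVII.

F# is scale degree 1 in F# major. The diatonic chord on degree 1 would be F# (I), but F#–A–C#–E is the minor-seventh chord from F# minor. As a borrowed chord it is labeled i7.

i7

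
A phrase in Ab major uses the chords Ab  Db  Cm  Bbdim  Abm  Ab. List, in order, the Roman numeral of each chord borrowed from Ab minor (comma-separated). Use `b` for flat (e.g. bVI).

Ab major has the diatonic set Ab, Bbm, Cm, Db, Eb, Fm, Gdim. Ab, Db and Cm all belong to that set. But Bbdim (Bb–Db–Fb) is foreign: the diatonic ii on degree 2 is Bbm, whereas Bbdim comes from Ab minor. It is labeled ii°. Abm (Ab–Cb–Eb) is not: scale degree 1 in Ab major carries Ab (I). In Ab minor the chord on that degree is Abm, so here it functions as i, borrowed from the parallel minor.

ii°, i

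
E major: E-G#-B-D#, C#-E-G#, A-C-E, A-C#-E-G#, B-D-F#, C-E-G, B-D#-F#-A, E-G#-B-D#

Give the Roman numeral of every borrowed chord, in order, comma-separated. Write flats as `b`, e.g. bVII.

iv, v, bVI

The diatonic triads in E major are E, F#m, G#m, A, B, C#m, D#dim. E–G#–B–D# = Emaj7, C#–E–G# = C#m, A–C#–E–G# = Amaj7 and B–D#–F#–A = B7 all belong to that set. A–C–E doesn't fit — on degree 4 E major would have A (IV). Am is the degree-4 chord of E minor, so it is the borrowed iv. B–D–F# doesn't fit — on degree 5 E major would have B (V). Bm is the degree-5 chord of E minor, so it is the borrowed v. C–E–G is not: scale degree 6 in E major carries C#m (vi). In E minor the chord on that degree is C, so here it functions as bVI, borrowed from the parallel minor.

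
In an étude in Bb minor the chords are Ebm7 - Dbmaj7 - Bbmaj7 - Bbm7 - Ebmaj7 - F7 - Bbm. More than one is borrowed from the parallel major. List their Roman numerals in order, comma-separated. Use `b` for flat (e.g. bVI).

The diatonic triads in Bb minor (with V from harmonic minor) are Bbm, Cdim, Db, Ebm, F, Gb, Ab. Ebm7, Dbmaj7, Bbm7, F7 and Bbm are all diatonic. Bbmaj7 (Bb–D–F–A) is not: scale degree 1 in Bb minor carries Bbm (i). In Bb major the chord on that degree is Bbmaj7, so here it functions as Imaj7, borrowed from the parallel major. But Ebmaj7 (Eb–G–Bb–D) is foreign: the diatonic iv on degree 4 is Ebm, whereas Ebmaj7 comes from Bb major. It is labeled IVmaj7.

Imaj7, IVmaj7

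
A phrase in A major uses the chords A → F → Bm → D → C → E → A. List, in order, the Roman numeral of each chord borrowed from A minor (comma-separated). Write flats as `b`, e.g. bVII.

In A major the diatonic chords are A, Bm, C#m, D, E, F#m, G#dim. Of the given chords, A, Bm, D and E are diatonic. But F (F–A–C) is foreign: the diatonic vi on degree 6 is F#m, whereas F comes from A minor. It is labeled bVI. But C (C–E–G) is foreign: the diatonic iii on degree 3 is C#m, whereas C comes from A minor. It is labeled bIII.

bVI, bIII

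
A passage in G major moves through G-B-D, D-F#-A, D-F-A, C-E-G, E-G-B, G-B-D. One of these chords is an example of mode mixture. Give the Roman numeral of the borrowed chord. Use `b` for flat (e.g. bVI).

v

G major has the diatonic set G, Am, Bm, C, D, Em, F#dim. G–B–D = G, D–F#–A = D, C–E–G = C and E–G–B = Em are all diatonic. D–F–A is not: scale degree 5 in G major carries D (V). In G minor the chord on that degree is Dm, so here it functions as v, borrowed from the parallel minor.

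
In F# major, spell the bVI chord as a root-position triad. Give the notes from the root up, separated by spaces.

Scale degree 6 in F# major is D#. bVI uses the lowered form, D, taken from F# minor. Building the major chord from the parallel minor on D: D–F#–A.

D F# A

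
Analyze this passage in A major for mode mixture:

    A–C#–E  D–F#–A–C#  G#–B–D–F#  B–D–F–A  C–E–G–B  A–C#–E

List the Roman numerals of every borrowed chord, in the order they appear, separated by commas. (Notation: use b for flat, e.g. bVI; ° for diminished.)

The diatonic triads in A major are A, Bm, C#m, D, E, F#m, G#dim. Of the given chords, A–C#–E = A, D–F#–A–C# = Dmaj7 and G#–B–D–F# = G#m7b5 are diatonic. But B–D–F–A is foreign: the diatonic ii on degree 2 is Bm, whereas Bm7b5 comes from A minor. It is labeled iiø7. C–E–G–B doesn't fit — on degree 3 A major would have C#m (iii). Cmaj7 is the degree-3 chord of A minor, so it is the borrowed bIIImaj7.

iiø7, bIIImaj7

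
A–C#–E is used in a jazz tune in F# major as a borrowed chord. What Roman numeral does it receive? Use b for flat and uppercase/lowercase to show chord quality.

bIII

The root A is the lowered 3rd scale degree — diatonically F# major has A# there. Diatonically F# major has A#m (iii) on that degree; A–C#–E is instead the major chord native to F# minor, so it takes the label bIII.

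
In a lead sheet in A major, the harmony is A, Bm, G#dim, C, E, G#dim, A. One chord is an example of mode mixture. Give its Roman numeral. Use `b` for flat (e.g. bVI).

bIII

A major has the diatonic set A, Bm, C#m, D, E, F#m, G#dim. Of the given chords, A, Bm, G#dim and E are diatonic. C (C–E–G) doesn't fit — on degree 3 A major would have C#m (iii). C is the degree-3 chord of A minor, so it is the borrowed bIII.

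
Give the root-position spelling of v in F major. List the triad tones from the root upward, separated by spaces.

C Eb G

v is built on scale degree 5, which is C in both F major and its parallel. In F minor the chord on C is C–Eb–G.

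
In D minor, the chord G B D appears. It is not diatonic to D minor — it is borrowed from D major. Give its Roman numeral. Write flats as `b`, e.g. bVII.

G is scale degree 4 in D minor. The diatonic chord on degree 4 would be Gm (iv), but G–B–D is the major chord from D major. As a borrowed chord it is labeled IV.

IV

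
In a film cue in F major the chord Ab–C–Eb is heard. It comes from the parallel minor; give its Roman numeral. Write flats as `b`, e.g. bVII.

The root Ab is the lowered 3rd scale degree — diatonically F major has A there. Diatonically F major has Am (iii) on that degree; Ab–C–Eb is instead the major chord native to F minor, so it takes the label bIII.

bIII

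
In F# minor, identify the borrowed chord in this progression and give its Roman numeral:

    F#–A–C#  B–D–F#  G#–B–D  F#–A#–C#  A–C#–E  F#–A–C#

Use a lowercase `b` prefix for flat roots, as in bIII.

I

The diatonic triads in F# minor (with V from harmonic minor) are F#m, G#dim, A, Bm, C#, D, E. F#–A–C# = F#m, B–D–F# = Bm, G#–B–D = G#dim and A–C#–E = A all belong to that set. F#–A#–C# is not: scale degree 1 in F# minor carries F#m (i). In F# major the chord on that degree is F#, so here it functions as I, borrowed from the parallel major.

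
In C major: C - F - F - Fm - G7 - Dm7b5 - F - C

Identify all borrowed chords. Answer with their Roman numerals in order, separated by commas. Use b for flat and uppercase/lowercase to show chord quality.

iv, iiø7

C major has the diatonic set C, Dm, Em, F, G, Am, Bdim. C, F and G7 are all diatonic. Fm (F–Ab–C) doesn't fit — on degree 4 C major would have F (IV). Fm is the degree-4 chord of C minor, so it is the borrowed iv. Dm7b5 (D–F–Ab–C) is not: scale degree 2 in C major carries Dm (ii). In C minor the chord on that degree is Dm7b5, so here it functions as iiø7, borrowed from the parallel minor.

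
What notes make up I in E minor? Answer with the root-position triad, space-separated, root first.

E G# B

The root, E, is scale degree 1 — the same note in E minor and E major; only the chord quality changes. Building the major chord from the parallel major on E: E–G#–B.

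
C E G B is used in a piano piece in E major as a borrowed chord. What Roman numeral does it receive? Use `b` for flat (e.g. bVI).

bVImaj7

In E major scale degree 6 is C#; C is its lowered form, from E minor. C–E–G–B is a major-seventh chord — the form found in E minor, not the diatonic vi (C#m). Borrowed into E major it is written bVImaj7.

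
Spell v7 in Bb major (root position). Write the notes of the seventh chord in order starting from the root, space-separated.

F Ab C Eb

v7 is built on scale degree 5, which is F in both Bb major and its parallel. Building the minor-seventh chord from the parallel minor on F: F–Ab–C–Eb.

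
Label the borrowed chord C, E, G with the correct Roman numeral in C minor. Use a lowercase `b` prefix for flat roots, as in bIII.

I

The root C is the diatonic 1st degree of C minor; the borrowing shows in the chord quality. C–E–G is a major chord — the form found in C major, not the diatonic i (Cm). Borrowed into C minor it is written I.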